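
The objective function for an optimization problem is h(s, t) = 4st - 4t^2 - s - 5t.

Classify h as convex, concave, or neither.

neither

h is quadratic, so its Hessian is the constant matrix H = [[0, 4], [4, -8]].
det(H) = -16, tr(H) = -8.
det(H) < 0, so H is indefinite: neither convex nor concave.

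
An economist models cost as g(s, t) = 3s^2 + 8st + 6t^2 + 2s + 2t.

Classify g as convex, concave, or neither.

convex

g is quadratic, so its Hessian is the constant matrix H = [[6, 8], [8, 12]].
det(H) = 8, tr(H) = 18.
det(H) > 0 and tr(H) > 0, so H is positive definite everywhere: convex.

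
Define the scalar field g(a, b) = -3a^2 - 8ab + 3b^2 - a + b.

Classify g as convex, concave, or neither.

g is quadratic, so its Hessian is the constant matrix H = [[-6, -8], [-8, 6]].
det(H) = -100, tr(H) = 0.
det(H) < 0, so H is indefinite: neither convex nor concave.

neither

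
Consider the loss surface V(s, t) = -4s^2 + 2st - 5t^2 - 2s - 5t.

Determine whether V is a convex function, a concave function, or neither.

V is quadratic, so its Hessian is the constant matrix H = [[-8, 2], [2, -10]].
det(H) = 76, tr(H) = -18.
det(H) > 0 and tr(H) < 0, so H is negative definite everywhere: concave.

concave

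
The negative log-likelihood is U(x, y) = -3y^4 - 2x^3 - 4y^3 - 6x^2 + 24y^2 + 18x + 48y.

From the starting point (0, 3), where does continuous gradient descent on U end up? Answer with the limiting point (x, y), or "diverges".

U is separable, so gradient descent decouples: x follows -∂U/∂x, y follows -∂U/∂y.
∂U/∂x = -6(x - 1)(x + 3); at x=0 this is 18, so x decreases.
∂U/∂y = -12(y - 2)(y + 1)(y + 2); at y=3 this is -240, so y increases.
The y-coordinate has no critical point in that direction and runs off to infinity.

diverges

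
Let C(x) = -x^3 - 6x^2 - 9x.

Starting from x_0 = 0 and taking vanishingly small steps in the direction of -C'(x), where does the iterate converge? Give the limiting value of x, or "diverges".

C'(x) = -3(x + 1)(x + 3), so C'(0) = -9.
Gradient descent moves in the -C' direction, i.e. x is increasing.
There is no critical point above x=0, and C' keeps the same sign, so the iterate runs off to +∞.

diverges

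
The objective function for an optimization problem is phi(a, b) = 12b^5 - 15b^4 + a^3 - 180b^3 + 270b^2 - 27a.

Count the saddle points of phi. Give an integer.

phi separates as a function of a plus a function of b, so ∇phi=0 decouples.
∂phi/∂a = 3(a - 3)(a + 3) = 0 at a ∈ {-3, 3}; ∂phi/∂b = 60b(b - 3)(b - 1)(b + 3) = 0 at b ∈ {-3, 0, 1, 3}.
The Hessian is diagonal: diag(phi_aa, phi_bb). Second derivatives: phi_aa(-3)=-18, phi_aa(3)=18; phi_bb(-3)=-4320, phi_bb(0)=540, phi_bb(1)=-480, phi_bb(3)=2160.
Saddle points occur where the two diagonal entries have opposite signs: (-3, 0), (-3, 3), (3, -3), (3, 1). Count: 4.

4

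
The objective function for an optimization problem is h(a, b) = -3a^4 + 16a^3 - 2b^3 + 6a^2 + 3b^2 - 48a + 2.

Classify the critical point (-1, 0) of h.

saddle point

The mixed partial ∂²h/∂a∂b is 0, so the Hessian at any point is diag(h_aa, h_bb) = diag(12(-3a^2 + 8a + 1), 6(-2b + 1)).
At (-1, 0): H = diag(-120, 6).
The eigenvalues have opposite signs, so H is indefinite: a saddle point.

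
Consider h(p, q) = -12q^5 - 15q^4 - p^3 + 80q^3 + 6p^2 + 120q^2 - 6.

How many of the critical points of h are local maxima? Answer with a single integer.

h separates as a function of p plus a function of q, so ∇h=0 decouples.
∂h/∂p = -3p(p - 4) = 0 at p ∈ {0, 4}; ∂h/∂q = -60q(q - 2)(q + 1)(q + 2) = 0 at q ∈ {-2, -1, 0, 2}.
The Hessian is diagonal: diag(h_pp, h_qq). Second derivatives: h_pp(0)=12, h_pp(4)=-12; h_qq(-2)=480, h_qq(-1)=-180, h_qq(0)=240, h_qq(2)=-1440.
Local maxima occur where both diagonal entries negative: (4, -1), (4, 2). Count: 2.

2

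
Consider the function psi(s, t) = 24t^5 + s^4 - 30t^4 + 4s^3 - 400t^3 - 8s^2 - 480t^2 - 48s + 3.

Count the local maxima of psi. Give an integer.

psi separates as a function of s plus a function of t, so ∇psi=0 decouples.
∂psi/∂s = 4(s - 2)(s + 2)(s + 3) = 0 at s ∈ {-3, -2, 2}; ∂psi/∂t = 120t(t - 4)(t + 1)(t + 2) = 0 at t ∈ {-2, -1, 0, 4}.
The Hessian is diagonal: diag(psi_ss, psi_tt). Second derivatives: psi_ss(-3)=20, psi_ss(-2)=-16, psi_ss(2)=80; psi_tt(-2)=-1440, psi_tt(-1)=600, psi_tt(0)=-960, psi_tt(4)=14400.
Local maxima occur where both diagonal entries negative: (-2, -2), (-2, 0). Count: 2.

2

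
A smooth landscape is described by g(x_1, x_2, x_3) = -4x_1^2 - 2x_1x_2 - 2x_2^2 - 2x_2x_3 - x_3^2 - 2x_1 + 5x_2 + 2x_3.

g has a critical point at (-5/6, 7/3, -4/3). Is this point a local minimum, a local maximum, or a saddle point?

local maximum

The Hessian is constant: H = [[-8, -2, 0], [-2, -4, -2], [0, -2, -2]].
Leading principal minors: Δ₁ = -8, Δ₂ = 28, Δ₃ = -24.
The minors alternate sign starting negative (−, +, −), so H is negative definite: a local maximum.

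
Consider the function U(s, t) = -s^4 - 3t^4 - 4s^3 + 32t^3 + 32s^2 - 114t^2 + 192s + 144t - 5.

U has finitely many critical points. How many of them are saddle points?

4

U separates as a function of s plus a function of t, so ∇U=0 decouples.
∂U/∂s = -4(s - 4)(s + 3)(s + 4) = 0 at s ∈ {-4, -3, 4}; ∂U/∂t = -12(t - 4)(t - 3)(t - 1) = 0 at t ∈ {1, 3, 4}.
The Hessian is diagonal: diag(U_ss, U_tt). Second derivatives: U_ss(-4)=-32, U_ss(-3)=28, U_ss(4)=-224; U_tt(1)=-72, U_tt(3)=24, U_tt(4)=-36.
Saddle points occur where the two diagonal entries have opposite signs: (-4, 3), (-3, 1), (-3, 4), (4, 3). Count: 4.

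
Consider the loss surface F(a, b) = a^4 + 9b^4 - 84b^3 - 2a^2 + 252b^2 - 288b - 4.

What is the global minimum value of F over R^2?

F(a,b) separates as P(a) + Q(b) − 4, so its minimum is min P + min Q − 4.
P'(a) = 4a(a - 1)(a + 1) vanishes at a ∈ {-1, 0, 1}; Q'(b) = 36(b - 4)(b - 2)(b - 1) vanishes at b ∈ {1, 2, 4}.
Local minima of P (where P''>0): P(-1)=-1, P(1)=-1. Local minima of Q: Q(1)=-111, Q(4)=-192.
So the global minimum of F is P(-1) + Q(4) − 4 = -1 − 192 − 4 = -197, attained at (-1, 4).

-197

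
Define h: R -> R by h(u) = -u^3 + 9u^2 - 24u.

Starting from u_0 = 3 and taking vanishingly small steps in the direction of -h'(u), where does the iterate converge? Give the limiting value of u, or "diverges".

h'(u) = -3(u - 4)(u - 2), so h'(3) = 3.
Gradient descent moves in the -h' direction, i.e. u is decreasing.
The nearest critical point in that direction is u = 2, where h'' = 6 > 0 (a local minimum). The iterate converges there.

2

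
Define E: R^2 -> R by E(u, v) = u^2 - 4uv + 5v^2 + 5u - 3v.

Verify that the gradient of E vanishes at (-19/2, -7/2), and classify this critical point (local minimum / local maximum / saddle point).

local minimum

∇E = (2u - 4v + 5, -4u + 10v - 3); substituting (-19/2, -7/2) gives ∇E = (0, 0), so (-19/2, -7/2) is indeed a critical point.
The Hessian of E is constant: H = [[2, -4], [-4, 10]].
det(H) = 2·10 − (-4)² = 4.
det(H) > 0 and tr(H) = 12 > 0, so H is positive definite and the point is a local minimum.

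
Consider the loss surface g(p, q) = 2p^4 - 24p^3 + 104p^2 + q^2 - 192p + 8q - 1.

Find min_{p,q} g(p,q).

-145

g(p,q) separates as A(p) + B(q) − 1, so its minimum is min A + min B − 1.
A'(p) = 8(p - 4)(p - 3)(p - 2) vanishes at p ∈ {2, 3, 4}; B'(q) = 2q + 8 vanishes at q ∈ {-4}.
Local minima of A (where A''>0): A(2)=-128, A(4)=-128. Local minima of B: B(-4)=-16.
So the global minimum of g is A(2) + B(-4) − 1 = -128 − 16 − 1 = -145, attained at (2, -4).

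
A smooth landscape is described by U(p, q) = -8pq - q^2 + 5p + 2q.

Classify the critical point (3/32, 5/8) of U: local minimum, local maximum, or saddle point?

The Hessian of U is constant: H = [[0, -8], [-8, -2]].
det(H) = 0·(-2) − (-8)² = -64.
Since det(H) < 0, H is indefinite and the critical point is a saddle point.

saddle point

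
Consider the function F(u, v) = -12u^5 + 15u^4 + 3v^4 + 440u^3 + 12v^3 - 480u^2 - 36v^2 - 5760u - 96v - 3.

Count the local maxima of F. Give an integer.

2

F separates as a function of u plus a function of v, so ∇F=0 decouples.
∂F/∂u = -60(u - 4)(u - 3)(u + 2)(u + 4) = 0 at u ∈ {-4, -2, 3, 4}; ∂F/∂v = 12(v - 2)(v + 1)(v + 4) = 0 at v ∈ {-4, -1, 2}.
The Hessian is diagonal: diag(F_uu, F_vv). Second derivatives: F_uu(-4)=6720, F_uu(-2)=-3600, F_uu(3)=2100, F_uu(4)=-2880; F_vv(-4)=216, F_vv(-1)=-108, F_vv(2)=216.
Local maxima occur where both diagonal entries negative: (-2, -1), (4, -1). Count: 2.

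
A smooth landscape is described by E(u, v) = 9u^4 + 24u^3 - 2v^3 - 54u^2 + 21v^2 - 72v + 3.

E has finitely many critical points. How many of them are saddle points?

E separates as a function of u plus a function of v, so ∇E=0 decouples.
∂E/∂u = 36u(u - 1)(u + 3) = 0 at u ∈ {-3, 0, 1}; ∂E/∂v = -6(v - 4)(v - 3) = 0 at v ∈ {3, 4}.
The Hessian is diagonal: diag(E_uu, E_vv). Second derivatives: E_uu(-3)=432, E_uu(0)=-108, E_uu(1)=144; E_vv(3)=6, E_vv(4)=-6.
Saddle points occur where the two diagonal entries have opposite signs: (-3, 4), (0, 3), (1, 4). Count: 3.

3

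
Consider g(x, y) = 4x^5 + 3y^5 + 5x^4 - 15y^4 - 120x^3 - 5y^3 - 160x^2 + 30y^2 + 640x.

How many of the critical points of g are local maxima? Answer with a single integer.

g separates as a function of x plus a function of y, so ∇g=0 decouples.
∂g/∂x = 20(x - 4)(x - 1)(x + 2)(x + 4) = 0 at x ∈ {-4, -2, 1, 4}; ∂g/∂y = 15y(y - 4)(y - 1)(y + 1) = 0 at y ∈ {-1, 0, 1, 4}.
The Hessian is diagonal: diag(g_xx, g_yy). Second derivatives: g_xx(-4)=-1600, g_xx(-2)=720, g_xx(1)=-900, g_xx(4)=2880; g_yy(-1)=-150, g_yy(0)=60, g_yy(1)=-90, g_yy(4)=900.
Local maxima occur where both diagonal entries negative: (-4, -1), (-4, 1), (1, -1), (1, 1). Count: 4.

4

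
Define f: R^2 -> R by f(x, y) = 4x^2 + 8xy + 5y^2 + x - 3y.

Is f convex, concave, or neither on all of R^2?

convex

f is quadratic, so its Hessian is the constant matrix H = [[8, 8], [8, 10]].
det(H) = 16, tr(H) = 18.
det(H) > 0 and tr(H) > 0, so H is positive definite everywhere: convex.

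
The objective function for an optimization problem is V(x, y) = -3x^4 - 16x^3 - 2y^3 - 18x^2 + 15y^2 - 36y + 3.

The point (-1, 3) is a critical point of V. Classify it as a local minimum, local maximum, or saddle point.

saddle point

The mixed partial ∂²V/∂x∂y is 0, so the Hessian at any point is diag(V_xx, V_yy) = diag(-12(3x^2 + 8x + 3), 6(-2y + 5)).
At (-1, 3): H = diag(24, -6).
The eigenvalues have opposite signs, so H is indefinite: a saddle point.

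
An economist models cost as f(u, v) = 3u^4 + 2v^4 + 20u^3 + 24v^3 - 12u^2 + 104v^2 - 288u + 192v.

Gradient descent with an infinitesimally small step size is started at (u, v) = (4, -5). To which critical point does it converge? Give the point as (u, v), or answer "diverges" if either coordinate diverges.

(2, -4)

f is separable, so gradient descent decouples: u follows -∂f/∂u, v follows -∂f/∂v.
∂f/∂u = 12(u - 2)(u + 3)(u + 4); at u=4 this is 1344, so u decreases.
∂f/∂v = 8(v + 2)(v + 3)(v + 4); at v=-5 this is -48, so v increases.
u converges to its nearest critical value 2 (a local min of the u-part); v converges to -4. The iterate converges to (2, -4).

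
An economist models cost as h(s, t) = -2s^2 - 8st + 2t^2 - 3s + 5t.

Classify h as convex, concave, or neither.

neither

h is quadratic, so its Hessian is the constant matrix H = [[-4, -8], [-8, 4]].
det(H) = -80, tr(H) = 0.
det(H) < 0, so H is indefinite: neither convex nor concave.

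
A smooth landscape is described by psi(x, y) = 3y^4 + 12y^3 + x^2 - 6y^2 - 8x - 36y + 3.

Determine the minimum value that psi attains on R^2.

psi(x,y) separates as P(x) + Q(y) + 3, so its minimum is min P + min Q + 3.
P'(x) = 2x - 8 vanishes at x ∈ {4}; Q'(y) = 12(y - 1)(y + 1)(y + 3) vanishes at y ∈ {-3, -1, 1}.
Local minima of P (where P''>0): P(4)=-16. Local minima of Q: Q(-3)=-27, Q(1)=-27.
So the global minimum of psi is P(4) + Q(-3) + 3 = -16 − 27 + 3 = -40, attained at (4, -3).

-40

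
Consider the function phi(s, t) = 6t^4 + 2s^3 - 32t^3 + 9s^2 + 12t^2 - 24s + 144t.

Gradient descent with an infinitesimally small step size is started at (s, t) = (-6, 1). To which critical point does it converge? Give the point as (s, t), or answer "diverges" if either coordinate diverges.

phi is separable, so gradient descent decouples: s follows -∂phi/∂s, t follows -∂phi/∂t.
∂phi/∂s = 6(s - 1)(s + 4); at s=-6 this is 84, so s decreases.
∂phi/∂t = 24(t - 3)(t - 2)(t + 1); at t=1 this is 96, so t decreases.
The s-coordinate has no critical point in that direction and runs off to infinity.

diverges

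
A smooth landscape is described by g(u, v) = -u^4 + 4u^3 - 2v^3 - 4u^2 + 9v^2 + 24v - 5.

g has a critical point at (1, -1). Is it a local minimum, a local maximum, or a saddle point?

The mixed partial ∂²g/∂u∂v is 0, so the Hessian at any point is diag(g_uu, g_vv) = diag(4(-3u^2 + 6u - 2), 6(-2v + 3)).
At (1, -1): H = diag(4, 30).
Both eigenvalues are positive, so H is positive definite: a local minimum.

local minimum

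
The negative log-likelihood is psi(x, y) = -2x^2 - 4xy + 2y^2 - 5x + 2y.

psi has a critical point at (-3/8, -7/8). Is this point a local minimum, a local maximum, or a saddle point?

saddle point

The Hessian of psi is constant: H = [[-4, -4], [-4, 4]].
det(H) = (-4)·4 − (-4)² = -32.
Since det(H) < 0, H is indefinite and the critical point is a saddle point.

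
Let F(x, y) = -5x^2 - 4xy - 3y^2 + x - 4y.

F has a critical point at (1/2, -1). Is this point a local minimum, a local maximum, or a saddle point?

The Hessian of F is constant: H = [[-10, -4], [-4, -6]].
det(H) = (-10)·(-6) − (-4)² = 44.
det(H) > 0 and tr(H) = -16 < 0, so H is negative definite and the point is a local maximum.

local maximum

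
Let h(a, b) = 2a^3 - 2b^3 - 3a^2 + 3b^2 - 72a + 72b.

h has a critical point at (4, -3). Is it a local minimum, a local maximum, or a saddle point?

local minimum

The mixed partial ∂²h/∂a∂b is 0, so the Hessian at any point is diag(h_aa, h_bb) = diag(6(2a - 1), 6(-2b + 1)).
At (4, -3): H = diag(42, 42).
Both eigenvalues are positive, so H is positive definite: a local minimum.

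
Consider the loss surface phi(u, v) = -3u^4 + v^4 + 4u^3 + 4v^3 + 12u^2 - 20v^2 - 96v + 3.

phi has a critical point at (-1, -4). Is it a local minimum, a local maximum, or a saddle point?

The mixed partial ∂²phi/∂u∂v is 0, so the Hessian at any point is diag(phi_uu, phi_vv) = diag(12(-3u^2 + 2u + 2), 4(3v^2 + 6v - 10)).
At (-1, -4): H = diag(-36, 56).
The eigenvalues have opposite signs, so H is indefinite: a saddle point.

saddle point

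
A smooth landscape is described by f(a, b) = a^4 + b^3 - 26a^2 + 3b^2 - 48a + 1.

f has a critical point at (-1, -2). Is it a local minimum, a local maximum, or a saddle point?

The mixed partial ∂²f/∂a∂b is 0, so the Hessian at any point is diag(f_aa, f_bb) = diag(4(3a^2 - 13), 6(b + 1)).
At (-1, -2): H = diag(-40, -6).
Both eigenvalues are negative, so H is negative definite: a local maximum.

local maximum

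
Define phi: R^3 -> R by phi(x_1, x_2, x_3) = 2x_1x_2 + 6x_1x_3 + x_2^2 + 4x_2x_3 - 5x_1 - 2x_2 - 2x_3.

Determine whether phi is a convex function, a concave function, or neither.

neither

phi is quadratic, so its Hessian is the constant matrix H = [[0, 2, 6], [2, 2, 4], [6, 4, 0]].
Leading principal minors: 0, -4, 24.
Neither pattern holds ⇒ H is indefinite ⇒ neither convex nor concave.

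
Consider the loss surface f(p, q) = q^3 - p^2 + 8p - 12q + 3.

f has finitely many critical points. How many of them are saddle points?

1

f separates as a function of p plus a function of q, so ∇f=0 decouples.
∂f/∂p = -2(p - 4) = 0 at p ∈ {4}; ∂f/∂q = 3(q - 2)(q + 2) = 0 at q ∈ {-2, 2}.
The Hessian is diagonal: diag(f_pp, f_qq). Second derivatives: f_pp(4)=-2; f_qq(-2)=-12, f_qq(2)=12.
Saddle points occur where the two diagonal entries have opposite signs: (4, 2). Count: 1.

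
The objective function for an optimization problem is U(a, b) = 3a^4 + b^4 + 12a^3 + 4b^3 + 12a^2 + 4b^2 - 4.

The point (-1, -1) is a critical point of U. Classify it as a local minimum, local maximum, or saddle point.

local maximum

The mixed partial ∂²U/∂a∂b is 0, so the Hessian at any point is diag(U_aa, U_bb) = diag(12(3a^2 + 6a + 2), 4(3b^2 + 6b + 2)).
At (-1, -1): H = diag(-12, -4).
Both eigenvalues are negative, so H is negative definite: a local maximum.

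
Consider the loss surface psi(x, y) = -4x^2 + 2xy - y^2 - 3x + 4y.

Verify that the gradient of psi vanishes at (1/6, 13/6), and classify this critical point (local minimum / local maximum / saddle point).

∇psi = (-8x + 2y - 3, 2x - 2y + 4); substituting (1/6, 13/6) gives ∇psi = (0, 0), so (1/6, 13/6) is indeed a critical point.
The Hessian of psi is constant: H = [[-8, 2], [2, -2]].
det(H) = (-8)·(-2) − 2² = 12.
det(H) > 0 and tr(H) = -10 < 0, so H is negative definite and the point is a local maximum.

local maximum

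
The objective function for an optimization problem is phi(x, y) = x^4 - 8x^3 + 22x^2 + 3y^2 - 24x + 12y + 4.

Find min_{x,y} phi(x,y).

phi(x,y) separates as P(x) + Q(y) + 4, so its minimum is min P + min Q + 4.
P'(x) = 4(x - 3)(x - 2)(x - 1) vanishes at x ∈ {1, 2, 3}; Q'(y) = 6y + 12 vanishes at y ∈ {-2}.
Local minima of P (where P''>0): P(1)=-9, P(3)=-9. Local minima of Q: Q(-2)=-12.
So the global minimum of phi is P(1) + Q(-2) + 4 = -9 − 12 + 4 = -17, attained at (1, -2).

-17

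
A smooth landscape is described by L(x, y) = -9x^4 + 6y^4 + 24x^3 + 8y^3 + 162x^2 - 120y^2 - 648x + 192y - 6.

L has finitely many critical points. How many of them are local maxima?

2

L separates as a function of x plus a function of y, so ∇L=0 decouples.
∂L/∂x = -36(x - 3)(x - 2)(x + 3) = 0 at x ∈ {-3, 2, 3}; ∂L/∂y = 24(y - 2)(y - 1)(y + 4) = 0 at y ∈ {-4, 1, 2}.
The Hessian is diagonal: diag(L_xx, L_yy). Second derivatives: L_xx(-3)=-1080, L_xx(2)=180, L_xx(3)=-216; L_yy(-4)=720, L_yy(1)=-120, L_yy(2)=144.
Local maxima occur where both diagonal entries negative: (-3, 1), (3, 1). Count: 2.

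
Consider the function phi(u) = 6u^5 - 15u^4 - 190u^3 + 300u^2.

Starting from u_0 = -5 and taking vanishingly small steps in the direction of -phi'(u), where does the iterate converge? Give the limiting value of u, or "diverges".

diverges

phi'(u) = 30u(u - 5)(u - 1)(u + 4), so phi'(-5) = 9000.
Gradient descent moves in the -phi' direction, i.e. u is decreasing.
There is no critical point below u=-5, and phi' keeps the same sign, so the iterate runs off to −∞.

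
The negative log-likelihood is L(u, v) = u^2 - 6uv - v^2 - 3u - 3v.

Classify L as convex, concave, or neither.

L is quadratic, so its Hessian is the constant matrix H = [[2, -6], [-6, -2]].
det(H) = -40, tr(H) = 0.
det(H) < 0, so H is indefinite: neither convex nor concave.

neither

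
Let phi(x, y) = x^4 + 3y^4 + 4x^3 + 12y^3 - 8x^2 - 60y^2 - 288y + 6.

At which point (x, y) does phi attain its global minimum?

phi(x,y) separates as P(x) + Q(y) + 6, so its minimum is min P + min Q + 6.
P'(x) = 4x(x - 1)(x + 4) vanishes at x ∈ {-4, 0, 1}; Q'(y) = 12(y - 3)(y + 2)(y + 4) vanishes at y ∈ {-4, -2, 3}.
Local minima of P (where P''>0): P(-4)=-128, P(1)=-3. Local minima of Q: Q(-4)=192, Q(3)=-837.
So the global minimum of phi is P(-4) + Q(3) + 6 = -128 − 837 + 6 = -959, attained at (-4, 3).

(-4, 3)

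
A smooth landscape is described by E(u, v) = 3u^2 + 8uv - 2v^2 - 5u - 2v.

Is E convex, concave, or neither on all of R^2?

E is quadratic, so its Hessian is the constant matrix H = [[6, 8], [8, -4]].
det(H) = -88, tr(H) = 2.
det(H) < 0, so H is indefinite: neither convex nor concave.

neither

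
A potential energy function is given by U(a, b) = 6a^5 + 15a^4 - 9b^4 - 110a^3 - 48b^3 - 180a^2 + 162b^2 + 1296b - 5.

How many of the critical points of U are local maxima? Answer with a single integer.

U separates as a function of a plus a function of b, so ∇U=0 decouples.
∂U/∂a = 30a(a - 3)(a + 1)(a + 4) = 0 at a ∈ {-4, -1, 0, 3}; ∂U/∂b = -36(b - 3)(b + 3)(b + 4) = 0 at b ∈ {-4, -3, 3}.
The Hessian is diagonal: diag(U_aa, U_bb). Second derivatives: U_aa(-4)=-2520, U_aa(-1)=360, U_aa(0)=-360, U_aa(3)=2520; U_bb(-4)=-252, U_bb(-3)=216, U_bb(3)=-1512.
Local maxima occur where both diagonal entries negative: (-4, -4), (-4, 3), (0, -4), (0, 3). Count: 4.

4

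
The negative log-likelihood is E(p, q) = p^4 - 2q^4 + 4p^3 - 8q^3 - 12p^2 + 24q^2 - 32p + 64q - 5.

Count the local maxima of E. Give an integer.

2

E separates as a function of p plus a function of q, so ∇E=0 decouples.
∂E/∂p = 4(p - 2)(p + 1)(p + 4) = 0 at p ∈ {-4, -1, 2}; ∂E/∂q = -8(q - 2)(q + 1)(q + 4) = 0 at q ∈ {-4, -1, 2}.
The Hessian is diagonal: diag(E_pp, E_qq). Second derivatives: E_pp(-4)=72, E_pp(-1)=-36, E_pp(2)=72; E_qq(-4)=-144, E_qq(-1)=72, E_qq(2)=-144.
Local maxima occur where both diagonal entries negative: (-1, -4), (-1, 2). Count: 2.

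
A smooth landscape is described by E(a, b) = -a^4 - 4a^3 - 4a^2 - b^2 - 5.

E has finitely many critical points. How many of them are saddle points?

1

E separates as a function of a plus a function of b, so ∇E=0 decouples.
∂E/∂a = -4a(a + 1)(a + 2) = 0 at a ∈ {-2, -1, 0}; ∂E/∂b = -2b = 0 at b ∈ {0}.
The Hessian is diagonal: diag(E_aa, E_bb). Second derivatives: E_aa(-2)=-8, E_aa(-1)=4, E_aa(0)=-8; E_bb(0)=-2.
Saddle points occur where the two diagonal entries have opposite signs: (-1, 0). Count: 1.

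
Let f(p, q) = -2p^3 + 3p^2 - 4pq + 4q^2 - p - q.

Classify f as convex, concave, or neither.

neither

The term -2p^3 is cubic, so the Hessian is not constant.
∂²f/∂p² = -12p + 6, which takes both signs as p varies (negative for sufficiently large p). A diagonal entry of the Hessian changing sign means the Hessian is neither positive- nor negative-semidefinite on all of R^2.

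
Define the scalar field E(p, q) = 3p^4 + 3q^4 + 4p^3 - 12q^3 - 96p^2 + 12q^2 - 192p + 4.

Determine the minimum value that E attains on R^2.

-1276

E(p,q) separates as A(p) + B(q) + 4, so its minimum is min A + min B + 4.
A'(p) = 12(p - 4)(p + 1)(p + 4) vanishes at p ∈ {-4, -1, 4}; B'(q) = 12q(q - 2)(q - 1) vanishes at q ∈ {0, 1, 2}.
Local minima of A (where A''>0): A(-4)=-256, A(4)=-1280. Local minima of B: B(0)=0, B(2)=0.
So the global minimum of E is A(4) + B(0) + 4 = -1280 + 0 + 4 = -1276, attained at (4, 0).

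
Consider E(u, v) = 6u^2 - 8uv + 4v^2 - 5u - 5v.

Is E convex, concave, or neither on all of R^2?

convex

E is quadratic, so its Hessian is the constant matrix H = [[12, -8], [-8, 8]].
det(H) = 32, tr(H) = 20.
det(H) > 0 and tr(H) > 0, so H is positive definite everywhere: convex.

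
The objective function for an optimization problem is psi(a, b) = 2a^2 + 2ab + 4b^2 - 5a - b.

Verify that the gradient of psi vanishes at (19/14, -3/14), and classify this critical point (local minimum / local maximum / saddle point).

local minimum

∇psi = (4a + 2b - 5, 2a + 8b - 1); substituting (19/14, -3/14) gives ∇psi = (0, 0), so (19/14, -3/14) is indeed a critical point.
The Hessian of psi is constant: H = [[4, 2], [2, 8]].
det(H) = 4·8 − 2² = 28.
det(H) > 0 and tr(H) = 12 > 0, so H is positive definite and the point is a local minimum.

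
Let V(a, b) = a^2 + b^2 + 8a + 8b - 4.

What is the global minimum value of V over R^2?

-36

V(a,b) separates as P(a) + Q(b) − 4, so its minimum is min P + min Q − 4.
P'(a) = 2a + 8 vanishes at a ∈ {-4}; Q'(b) = 2b + 8 vanishes at b ∈ {-4}.
Local minima of P (where P''>0): P(-4)=-16. Local minima of Q: Q(-4)=-16.
So the global minimum of V is P(-4) + Q(-4) − 4 = -16 − 16 − 4 = -36, attained at (-4, -4).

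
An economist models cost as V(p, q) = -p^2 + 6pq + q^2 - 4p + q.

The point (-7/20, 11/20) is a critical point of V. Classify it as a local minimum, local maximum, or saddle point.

saddle point

The Hessian of V is constant: H = [[-2, 6], [6, 2]].
det(H) = (-2)·2 − 6² = -40.
Since det(H) < 0, H is indefinite and the critical point is a saddle point.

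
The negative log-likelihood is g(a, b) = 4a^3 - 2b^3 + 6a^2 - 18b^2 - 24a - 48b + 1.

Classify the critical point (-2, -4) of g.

saddle point

The mixed partial ∂²g/∂a∂b is 0, so the Hessian at any point is diag(g_aa, g_bb) = diag(12(2a + 1), -12(b + 3)).
At (-2, -4): H = diag(-36, 12).
The eigenvalues have opposite signs, so H is indefinite: a saddle point.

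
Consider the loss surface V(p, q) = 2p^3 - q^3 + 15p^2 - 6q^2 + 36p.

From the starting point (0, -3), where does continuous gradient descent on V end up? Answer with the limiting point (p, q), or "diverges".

(-2, -4)

V is separable, so gradient descent decouples: p follows -∂V/∂p, q follows -∂V/∂q.
∂V/∂p = 6(p + 2)(p + 3); at p=0 this is 36, so p decreases.
∂V/∂q = -3q(q + 4); at q=-3 this is 9, so q decreases.
p converges to its nearest critical value -2 (a local min of the p-part); q converges to -4. The iterate converges to (-2, -4).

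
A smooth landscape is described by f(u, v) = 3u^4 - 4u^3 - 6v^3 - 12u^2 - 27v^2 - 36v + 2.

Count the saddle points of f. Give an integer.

3

f separates as a function of u plus a function of v, so ∇f=0 decouples.
∂f/∂u = 12u(u - 2)(u + 1) = 0 at u ∈ {-1, 0, 2}; ∂f/∂v = -18(v + 1)(v + 2) = 0 at v ∈ {-2, -1}.
The Hessian is diagonal: diag(f_uu, f_vv). Second derivatives: f_uu(-1)=36, f_uu(0)=-24, f_uu(2)=72; f_vv(-2)=18, f_vv(-1)=-18.
Saddle points occur where the two diagonal entries have opposite signs: (-1, -1), (0, -2), (2, -1). Count: 3.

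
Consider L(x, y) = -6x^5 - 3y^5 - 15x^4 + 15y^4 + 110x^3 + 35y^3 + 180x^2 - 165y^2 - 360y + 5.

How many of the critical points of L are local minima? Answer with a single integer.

L separates as a function of x plus a function of y, so ∇L=0 decouples.
∂L/∂x = -30x(x - 3)(x + 1)(x + 4) = 0 at x ∈ {-4, -1, 0, 3}; ∂L/∂y = -15(y - 4)(y - 3)(y + 1)(y + 2) = 0 at y ∈ {-2, -1, 3, 4}.
The Hessian is diagonal: diag(L_xx, L_yy). Second derivatives: L_xx(-4)=2520, L_xx(-1)=-360, L_xx(0)=360, L_xx(3)=-2520; L_yy(-2)=450, L_yy(-1)=-300, L_yy(3)=300, L_yy(4)=-450.
Local minima occur where both diagonal entries positive: (-4, -2), (-4, 3), (0, -2), (0, 3). Count: 4.

4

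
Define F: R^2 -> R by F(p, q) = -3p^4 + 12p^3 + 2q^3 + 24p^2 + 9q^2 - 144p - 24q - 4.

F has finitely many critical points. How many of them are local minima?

F separates as a function of p plus a function of q, so ∇F=0 decouples.
∂F/∂p = -12(p - 3)(p - 2)(p + 2) = 0 at p ∈ {-2, 2, 3}; ∂F/∂q = 6(q - 1)(q + 4) = 0 at q ∈ {-4, 1}.
The Hessian is diagonal: diag(F_pp, F_qq). Second derivatives: F_pp(-2)=-240, F_pp(2)=48, F_pp(3)=-60; F_qq(-4)=-30, F_qq(1)=30.
Local minima occur where both diagonal entries positive: (2, 1). Count: 1.

1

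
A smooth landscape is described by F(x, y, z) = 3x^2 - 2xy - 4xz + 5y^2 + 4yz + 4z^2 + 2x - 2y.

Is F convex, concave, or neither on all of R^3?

F is quadratic, so its Hessian is the constant matrix H = [[6, -2, -4], [-2, 10, 4], [-4, 4, 8]].
Leading principal minors: 6, 56, 256.
All positive ⇒ H ≻ 0 ⇒ convex.

convex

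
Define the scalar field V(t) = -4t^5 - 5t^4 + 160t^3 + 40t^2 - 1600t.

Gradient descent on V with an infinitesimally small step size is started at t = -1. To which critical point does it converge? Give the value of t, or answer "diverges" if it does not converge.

2

V'(t) = -20(t - 4)(t - 2)(t + 2)(t + 5), so V'(-1) = -1200.
Gradient descent moves in the -V' direction, i.e. t is increasing.
The nearest critical point in that direction is t = 2, where V'' = 1120 > 0 (a local minimum). The iterate converges there.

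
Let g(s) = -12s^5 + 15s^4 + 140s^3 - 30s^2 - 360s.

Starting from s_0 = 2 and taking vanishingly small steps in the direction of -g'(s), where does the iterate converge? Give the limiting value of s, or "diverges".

g'(s) = -60(s - 3)(s - 1)(s + 1)(s + 2), so g'(2) = 720.
Gradient descent moves in the -g' direction, i.e. s is decreasing.
The nearest critical point in that direction is s = 1, where g'' = 720 > 0 (a local minimum). The iterate converges there.

1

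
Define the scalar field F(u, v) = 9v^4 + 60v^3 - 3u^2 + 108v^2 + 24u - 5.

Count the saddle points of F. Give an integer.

F separates as a function of u plus a function of v, so ∇F=0 decouples.
∂F/∂u = -6(u - 4) = 0 at u ∈ {4}; ∂F/∂v = 36v(v + 2)(v + 3) = 0 at v ∈ {-3, -2, 0}.
The Hessian is diagonal: diag(F_uu, F_vv). Second derivatives: F_uu(4)=-6; F_vv(-3)=108, F_vv(-2)=-72, F_vv(0)=216.
Saddle points occur where the two diagonal entries have opposite signs: (4, -3), (4, 0). Count: 2.

2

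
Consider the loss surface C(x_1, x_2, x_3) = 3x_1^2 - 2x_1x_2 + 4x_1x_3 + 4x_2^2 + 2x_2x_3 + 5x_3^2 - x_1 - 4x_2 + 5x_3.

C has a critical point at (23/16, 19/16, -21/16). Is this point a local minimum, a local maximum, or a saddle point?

The Hessian is constant: H = [[6, -2, 4], [-2, 8, 2], [4, 2, 10]].
Leading principal minors: Δ₁ = 6, Δ₂ = 44, Δ₃ = 256.
All leading minors are positive, so H is positive definite: a local minimum.

local minimum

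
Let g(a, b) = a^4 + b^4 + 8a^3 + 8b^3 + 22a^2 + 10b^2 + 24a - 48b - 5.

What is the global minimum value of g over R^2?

-43

g(a,b) separates as P(a) + Q(b) − 5, so its minimum is min P + min Q − 5.
P'(a) = 4(a + 1)(a + 2)(a + 3) vanishes at a ∈ {-3, -2, -1}; Q'(b) = 4(b - 1)(b + 3)(b + 4) vanishes at b ∈ {-4, -3, 1}.
Local minima of P (where P''>0): P(-3)=-9, P(-1)=-9. Local minima of Q: Q(-4)=96, Q(1)=-29.
So the global minimum of g is P(-3) + Q(1) − 5 = -9 − 29 − 5 = -43, attained at (-3, 1).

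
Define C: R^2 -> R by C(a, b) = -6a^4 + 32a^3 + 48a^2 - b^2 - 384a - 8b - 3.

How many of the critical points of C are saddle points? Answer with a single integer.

1

C separates as a function of a plus a function of b, so ∇C=0 decouples.
∂C/∂a = -24(a - 4)(a - 2)(a + 2) = 0 at a ∈ {-2, 2, 4}; ∂C/∂b = -2(b + 4) = 0 at b ∈ {-4}.
The Hessian is diagonal: diag(C_aa, C_bb). Second derivatives: C_aa(-2)=-576, C_aa(2)=192, C_aa(4)=-288; C_bb(-4)=-2.
Saddle points occur where the two diagonal entries have opposite signs: (2, -4). Count: 1.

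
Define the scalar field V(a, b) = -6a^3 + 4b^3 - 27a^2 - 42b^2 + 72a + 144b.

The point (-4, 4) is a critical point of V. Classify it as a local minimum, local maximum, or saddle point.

local minimum

The mixed partial ∂²V/∂a∂b is 0, so the Hessian at any point is diag(V_aa, V_bb) = diag(-18(2a + 3), 12(2b - 7)).
At (-4, 4): H = diag(90, 12).
Both eigenvalues are positive, so H is positive definite: a local minimum.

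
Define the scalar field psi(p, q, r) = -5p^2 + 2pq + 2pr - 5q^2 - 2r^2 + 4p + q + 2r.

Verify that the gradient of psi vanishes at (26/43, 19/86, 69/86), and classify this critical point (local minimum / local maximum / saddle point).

local maximum

∇psi = (-10p + 2q + 2r + 4, 2p - 10q + 1, 2p - 4r + 2); substituting (26/43, 19/86, 69/86) gives ∇psi = (0, 0, 0), so (26/43, 19/86, 69/86) is indeed a critical point.
The Hessian is constant: H = [[-10, 2, 2], [2, -10, 0], [2, 0, -4]].
Leading principal minors: Δ₁ = -10, Δ₂ = 96, Δ₃ = -344.
The minors alternate sign starting negative (−, +, −), so H is negative definite: a local maximum.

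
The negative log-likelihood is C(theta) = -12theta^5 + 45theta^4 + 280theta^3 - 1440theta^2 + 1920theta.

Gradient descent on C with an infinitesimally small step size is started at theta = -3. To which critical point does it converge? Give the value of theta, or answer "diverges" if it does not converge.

C'(theta) = -60(theta - 4)(theta - 2)(theta - 1)(theta + 4), so C'(-3) = 8400.
Gradient descent moves in the -C' direction, i.e. theta is decreasing.
The nearest critical point in that direction is theta = -4, where C'' = 14400 > 0 (a local minimum). The iterate converges there.

-4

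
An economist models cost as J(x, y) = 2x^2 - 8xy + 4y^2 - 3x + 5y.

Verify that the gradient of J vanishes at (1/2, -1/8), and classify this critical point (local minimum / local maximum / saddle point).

saddle point

∇J = (4x - 8y - 3, -8x + 8y + 5); substituting (1/2, -1/8) gives ∇J = (0, 0), so (1/2, -1/8) is indeed a critical point.
The Hessian of J is constant: H = [[4, -8], [-8, 8]].
det(H) = 4·8 − (-8)² = -32.
Since det(H) < 0, H is indefinite and the critical point is a saddle point.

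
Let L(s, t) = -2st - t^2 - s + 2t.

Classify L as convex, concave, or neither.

neither

L is quadratic, so its Hessian is the constant matrix H = [[0, -2], [-2, -2]].
det(H) = -4, tr(H) = -2.
det(H) < 0, so H is indefinite: neither convex nor concave.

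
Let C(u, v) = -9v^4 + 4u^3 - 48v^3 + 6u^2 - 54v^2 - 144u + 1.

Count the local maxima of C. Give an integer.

C separates as a function of u plus a function of v, so ∇C=0 decouples.
∂C/∂u = 12(u - 3)(u + 4) = 0 at u ∈ {-4, 3}; ∂C/∂v = -36v(v + 1)(v + 3) = 0 at v ∈ {-3, -1, 0}.
The Hessian is diagonal: diag(C_uu, C_vv). Second derivatives: C_uu(-4)=-84, C_uu(3)=84; C_vv(-3)=-216, C_vv(-1)=72, C_vv(0)=-108.
Local maxima occur where both diagonal entries negative: (-4, -3), (-4, 0). Count: 2.

2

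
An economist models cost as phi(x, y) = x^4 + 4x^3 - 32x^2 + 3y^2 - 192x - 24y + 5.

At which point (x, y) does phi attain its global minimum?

phi(x,y) separates as P(x) + Q(y) + 5, so its minimum is min P + min Q + 5.
P'(x) = 4(x - 4)(x + 3)(x + 4) vanishes at x ∈ {-4, -3, 4}; Q'(y) = 6y - 24 vanishes at y ∈ {4}.
Local minima of P (where P''>0): P(-4)=256, P(4)=-768. Local minima of Q: Q(4)=-48.
So the global minimum of phi is P(4) + Q(4) + 5 = -768 − 48 + 5 = -811, attained at (4, 4).

(4, 4)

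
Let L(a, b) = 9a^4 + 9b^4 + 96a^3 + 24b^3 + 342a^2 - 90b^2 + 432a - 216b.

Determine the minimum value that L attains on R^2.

-633

L(a,b) separates as P(a) + Q(b), so its minimum is min P + min Q.
P'(a) = 36(a + 1)(a + 3)(a + 4) vanishes at a ∈ {-4, -3, -1}; Q'(b) = 36(b - 2)(b + 1)(b + 3) vanishes at b ∈ {-3, -1, 2}.
Local minima of P (where P''>0): P(-4)=-96, P(-1)=-177. Local minima of Q: Q(-3)=-81, Q(2)=-456.
So the global minimum of L is P(-1) + Q(2) = -177 − 456 = -633, attained at (-1, 2).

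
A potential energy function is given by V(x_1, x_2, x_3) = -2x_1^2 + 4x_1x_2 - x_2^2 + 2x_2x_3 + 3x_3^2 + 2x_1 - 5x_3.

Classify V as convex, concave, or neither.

V is quadratic, so its Hessian is the constant matrix H = [[-4, 4, 0], [4, -2, 2], [0, 2, 6]].
Leading principal minors: -4, -8, -32.
Neither pattern holds ⇒ H is indefinite ⇒ neither convex nor concave.

neither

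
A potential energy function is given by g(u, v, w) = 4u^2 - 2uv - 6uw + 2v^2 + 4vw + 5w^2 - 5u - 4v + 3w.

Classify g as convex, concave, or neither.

g is quadratic, so its Hessian is the constant matrix H = [[8, -2, -6], [-2, 4, 4], [-6, 4, 10]].
Leading principal minors: 8, 28, 104.
All positive ⇒ H ≻ 0 ⇒ convex.

convex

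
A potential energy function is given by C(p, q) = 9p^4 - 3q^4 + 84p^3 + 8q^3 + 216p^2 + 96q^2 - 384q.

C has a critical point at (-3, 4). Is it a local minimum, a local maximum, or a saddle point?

The mixed partial ∂²C/∂p∂q is 0, so the Hessian at any point is diag(C_pp, C_qq) = diag(36(3p^2 + 14p + 12), 12(-3q^2 + 4q + 16)).
At (-3, 4): H = diag(-108, -192).
Both eigenvalues are negative, so H is negative definite: a local maximum.

local maximum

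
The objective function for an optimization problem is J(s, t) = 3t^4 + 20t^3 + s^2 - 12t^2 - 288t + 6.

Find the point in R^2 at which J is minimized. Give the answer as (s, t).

(0, 2)

J(s,t) separates as P(s) + Q(t) + 6, so its minimum is min P + min Q + 6.
P'(s) = 2s vanishes at s ∈ {0}; Q'(t) = 12(t - 2)(t + 3)(t + 4) vanishes at t ∈ {-4, -3, 2}.
Local minima of P (where P''>0): P(0)=0. Local minima of Q: Q(-4)=448, Q(2)=-416.
So the global minimum of J is P(0) + Q(2) + 6 = 0 − 416 + 6 = -410, attained at (0, 2).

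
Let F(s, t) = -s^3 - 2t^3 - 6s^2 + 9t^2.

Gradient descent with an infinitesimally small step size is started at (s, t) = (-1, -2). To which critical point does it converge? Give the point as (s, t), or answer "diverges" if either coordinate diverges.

F is separable, so gradient descent decouples: s follows -∂F/∂s, t follows -∂F/∂t.
∂F/∂s = -3s(s + 4); at s=-1 this is 9, so s decreases.
∂F/∂t = -6t(t - 3); at t=-2 this is -60, so t increases.
s converges to its nearest critical value -4 (a local min of the s-part); t converges to 0. The iterate converges to (-4, 0).

(-4, 0)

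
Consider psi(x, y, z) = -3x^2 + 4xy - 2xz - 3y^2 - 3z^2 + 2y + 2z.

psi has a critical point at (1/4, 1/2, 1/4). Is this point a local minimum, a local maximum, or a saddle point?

local maximum

The Hessian is constant: H = [[-6, 4, -2], [4, -6, 0], [-2, 0, -6]].
Leading principal minors: Δ₁ = -6, Δ₂ = 20, Δ₃ = -96.
The minors alternate sign starting negative (−, +, −), so H is negative definite: a local maximum.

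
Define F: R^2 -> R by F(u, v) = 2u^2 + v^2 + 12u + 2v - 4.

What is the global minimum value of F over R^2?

-23

F(u,v) separates as P(u) + Q(v) − 4, so its minimum is min P + min Q − 4.
P'(u) = 4u + 12 vanishes at u ∈ {-3}; Q'(v) = 2v + 2 vanishes at v ∈ {-1}.
Local minima of P (where P''>0): P(-3)=-18. Local minima of Q: Q(-1)=-1.
So the global minimum of F is P(-3) + Q(-1) − 4 = -18 − 1 − 4 = -23, attained at (-3, -1).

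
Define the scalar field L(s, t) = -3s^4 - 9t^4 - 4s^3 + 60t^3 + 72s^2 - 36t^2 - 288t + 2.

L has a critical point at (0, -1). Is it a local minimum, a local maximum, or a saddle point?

The mixed partial ∂²L/∂s∂t is 0, so the Hessian at any point is diag(L_ss, L_tt) = diag(12(-3s^2 - 2s + 12), 36(-3t^2 + 10t - 2)).
At (0, -1): H = diag(144, -540).
The eigenvalues have opposite signs, so H is indefinite: a saddle point.

saddle point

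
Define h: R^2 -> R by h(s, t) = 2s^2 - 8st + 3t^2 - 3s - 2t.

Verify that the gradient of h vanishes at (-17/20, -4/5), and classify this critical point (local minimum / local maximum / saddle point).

∇h = (4s - 8t - 3, -8s + 6t - 2); substituting (-17/20, -4/5) gives ∇h = (0, 0), so (-17/20, -4/5) is indeed a critical point.
The Hessian of h is constant: H = [[4, -8], [-8, 6]].
det(H) = 4·6 − (-8)² = -40.
Since det(H) < 0, H is indefinite and the critical point is a saddle point.

saddle point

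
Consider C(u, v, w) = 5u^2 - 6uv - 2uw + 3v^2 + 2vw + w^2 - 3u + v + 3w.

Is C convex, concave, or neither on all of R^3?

C is quadratic, so its Hessian is the constant matrix H = [[10, -6, -2], [-6, 6, 2], [-2, 2, 2]].
Leading principal minors: 10, 24, 32.
All positive ⇒ H ≻ 0 ⇒ convex.

convex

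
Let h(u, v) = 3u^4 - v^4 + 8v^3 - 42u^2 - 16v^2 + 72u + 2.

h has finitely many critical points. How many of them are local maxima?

h separates as a function of u plus a function of v, so ∇h=0 decouples.
∂h/∂u = 12(u - 2)(u - 1)(u + 3) = 0 at u ∈ {-3, 1, 2}; ∂h/∂v = -4v(v - 4)(v - 2) = 0 at v ∈ {0, 2, 4}.
The Hessian is diagonal: diag(h_uu, h_vv). Second derivatives: h_uu(-3)=240, h_uu(1)=-48, h_uu(2)=60; h_vv(0)=-32, h_vv(2)=16, h_vv(4)=-32.
Local maxima occur where both diagonal entries negative: (1, 0), (1, 4). Count: 2.

2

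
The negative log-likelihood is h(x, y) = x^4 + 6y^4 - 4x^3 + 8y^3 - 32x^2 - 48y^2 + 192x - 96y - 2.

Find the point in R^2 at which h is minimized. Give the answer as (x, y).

h(x,y) separates as P(x) + Q(y) − 2, so its minimum is min P + min Q − 2.
P'(x) = 4(x - 4)(x - 3)(x + 4) vanishes at x ∈ {-4, 3, 4}; Q'(y) = 24(y - 2)(y + 1)(y + 2) vanishes at y ∈ {-2, -1, 2}.
Local minima of P (where P''>0): P(-4)=-768, P(4)=256. Local minima of Q: Q(-2)=32, Q(2)=-224.
So the global minimum of h is P(-4) + Q(2) − 2 = -768 − 224 − 2 = -994, attained at (-4, 2).

(-4, 2)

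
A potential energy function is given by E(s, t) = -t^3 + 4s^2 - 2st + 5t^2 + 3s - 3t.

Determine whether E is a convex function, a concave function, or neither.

The term -t^3 is cubic, so the Hessian is not constant.
∂²E/∂t² = -6t + 10, which takes both signs as t varies (negative for sufficiently large t). A diagonal entry of the Hessian changing sign means the Hessian is neither positive- nor negative-semidefinite on all of R^2.

neither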